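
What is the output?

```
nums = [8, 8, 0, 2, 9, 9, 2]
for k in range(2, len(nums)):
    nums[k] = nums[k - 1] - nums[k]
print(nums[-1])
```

-14

k=2: nums[2] = 8-0 = 8 → [8, 8, 8, 2, 9, 9, 2]
k=3: nums[3] = 8-2 = 6 → [8, 8, 8, 6, 9, 9, 2]
k=4: nums[4] = 6-9 = -3 → [8, 8, 8, 6, -3, 9, 2]
k=5: nums[5] = (-3)-9 = -12 → [8, 8, 8, 6, -3, -12, 2]
k=6: nums[6] = (-12)-2 = -14 → [8, 8, 8, 6, -3, -12, -14]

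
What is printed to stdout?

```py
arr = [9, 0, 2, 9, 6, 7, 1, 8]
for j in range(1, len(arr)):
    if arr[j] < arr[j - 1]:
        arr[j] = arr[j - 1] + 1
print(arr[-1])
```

j=1: 0<9, arr[1] = 9+1 = 10 → [9, 10, 2, 9, 6, 7, 1, 8]
j=2: 2<10, arr[2] = 10+1 = 11 → [9, 10, 11, 9, 6, 7, 1, 8]
j=3: 9<11, arr[3] = 11+1 = 12 → [9, 10, 11, 12, 6, 7, 1, 8]
j=4: 6<12, arr[4] = 12+1 = 13 → [9, 10, 11, 12, 13, 7, 1, 8]
j=5: 7<13, arr[5] = 13+1 = 14 → [9, 10, 11, 12, 13, 14, 1, 8]
j=6: 1<14, arr[6] = 14+1 = 15 → [9, 10, 11, 12, 13, 14, 15, 8]
j=7: 8<15, arr[7] = 15+1 = 16 → [9, 10, 11, 12, 13, 14, 15, 16]

16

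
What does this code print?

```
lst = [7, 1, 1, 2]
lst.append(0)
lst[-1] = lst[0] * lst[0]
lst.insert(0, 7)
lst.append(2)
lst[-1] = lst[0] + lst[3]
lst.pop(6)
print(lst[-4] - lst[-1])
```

-48

append 0 → [7, 1, 1, 2, 0]
lst[-1] = lst[0]*lst[0] = 7*7 = 49 → [7, 1, 1, 2, 49]
insert 7 at 0 → [7, 7, 1, 1, 2, 49]
append 2 → [7, 7, 1, 1, 2, 49, 2]
lst[-1] = lst[0]+lst[3] = 7+1 = 8 → [7, 7, 1, 1, 2, 49, 8]
pop(6) removes 8 → [7, 7, 1, 1, 2, 49]
lst[-4]-lst[-1] = 1-49 = -48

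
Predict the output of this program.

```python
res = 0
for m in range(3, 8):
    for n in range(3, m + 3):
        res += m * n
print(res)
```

m=3,n=3: res = 0+9 = 9
m=3,n=4: res = 9+12 = 21
m=3,n=5: res = 21+15 = 36
m=4,n=3: res = 36+12 = 48
m=4,n=4: res = 48+16 = 64
m=4,n=5: res = 64+20 = 84
m=4,n=6: res = 84+24 = 108
m=5,n=3: res = 108+15 = 123
m=5,n=4: res = 123+20 = 143
m=5,n=5: res = 143+25 = 168
m=5,n=6: res = 168+30 = 198
m=5,n=7: res = 198+35 = 233
m=6,n=3: res = 233+18 = 251
m=6,n=4: res = 251+24 = 275
m=6,n=5: res = 275+30 = 305
m=6,n=6: res = 305+36 = 341
m=6,n=7: res = 341+42 = 383
m=6,n=8: res = 383+48 = 431
m=7,n=3: res = 431+21 = 452
m=7,n=4: res = 452+28 = 480
m=7,n=5: res = 480+35 = 515
m=7,n=6: res = 515+42 = 557
m=7,n=7: res = 557+49 = 606
m=7,n=8: res = 606+56 = 662
m=7,n=9: res = 662+63 = 725

725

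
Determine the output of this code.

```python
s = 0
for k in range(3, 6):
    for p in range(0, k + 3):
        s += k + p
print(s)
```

150

k=3,p=0: s = 0+3 = 3
k=3,p=1: s = 3+4 = 7
k=3,p=2: s = 7+5 = 12
k=3,p=3: s = 12+6 = 18
k=3,p=4: s = 18+7 = 25
k=3,p=5: s = 25+8 = 33
k=4,p=0: s = 33+4 = 37
k=4,p=1: s = 37+5 = 42
k=4,p=2: s = 42+6 = 48
k=4,p=3: s = 48+7 = 55
k=4,p=4: s = 55+8 = 63
k=4,p=5: s = 63+9 = 72
k=4,p=6: s = 72+10 = 82
k=5,p=0: s = 82+5 = 87
k=5,p=1: s = 87+6 = 93
k=5,p=2: s = 93+7 = 100
k=5,p=3: s = 100+8 = 108
k=5,p=4: s = 108+9 = 117
k=5,p=5: s = 117+10 = 127
k=5,p=6: s = 127+11 = 138
k=5,p=7: s = 138+12 = 150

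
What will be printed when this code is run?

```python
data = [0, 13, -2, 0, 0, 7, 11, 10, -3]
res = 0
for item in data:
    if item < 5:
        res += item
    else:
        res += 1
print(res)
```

-1

item=0: <5, res = 0+0 = 0
item=13: not <5, res = 0+1 = 1
item=-2: <5, res = 1+(-2) = -1
item=0: <5, res = (-1)+0 = -1
item=0: <5, res = (-1)+0 = -1
item=7: not <5, res = (-1)+1 = 0
item=11: not <5, res = 0+1 = 1
item=10: not <5, res = 1+1 = 2
item=-3: <5, res = 2+(-3) = -1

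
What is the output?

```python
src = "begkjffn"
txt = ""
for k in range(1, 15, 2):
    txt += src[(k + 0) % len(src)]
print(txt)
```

ekfnekf

k=1: add src[1]='e' → 'e'
k=3: add src[3]='k' → 'ek'
k=5: add src[5]='f' → 'ekf'
k=7: add src[7]='n' → 'ekfn'
k=9: add src[1]='e' → 'ekfne'
k=11: add src[3]='k' → 'ekfnek'
k=13: add src[5]='f' → 'ekfnekf'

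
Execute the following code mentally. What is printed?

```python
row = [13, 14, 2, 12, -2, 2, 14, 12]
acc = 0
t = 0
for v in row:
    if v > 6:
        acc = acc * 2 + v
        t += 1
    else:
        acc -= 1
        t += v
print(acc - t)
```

v=13: >6, acc = 0*2+13 = 13; t=1
v=14: >6, acc = 13*2+14 = 40; t=2
v=2: not >6, acc = 40-1 = 39; t=4
v=12: >6, acc = 39*2+12 = 90; t=5
v=-2: not >6, acc = 90-1 = 89; t=3
v=2: not >6, acc = 89-1 = 88; t=5
v=14: >6, acc = 88*2+14 = 190; t=6
v=12: >6, acc = 190*2+12 = 392; t=7
acc-t = 392-7 = 385

385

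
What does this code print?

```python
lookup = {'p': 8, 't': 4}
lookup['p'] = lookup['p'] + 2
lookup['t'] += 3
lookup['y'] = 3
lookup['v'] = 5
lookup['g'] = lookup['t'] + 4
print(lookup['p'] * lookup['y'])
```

30

lookup['p'] = lookup['p']+2 = 10 → {'p': 10, 't': 4}
lookup['t'] = 4+3 = 7 → {'p': 10, 't': 7}
lookup['y'] = 3 → {'p': 10, 't': 7, 'y': 3}
lookup['v'] = 5 → {'p': 10, 't': 7, 'y': 3, 'v': 5}
lookup['g'] = lookup['t']+4 = 11 → {'p': 10, 't': 7, 'y': 3, 'v': 5, 'g': 11}
lookup['p']*lookup['y'] = 10*3 = 30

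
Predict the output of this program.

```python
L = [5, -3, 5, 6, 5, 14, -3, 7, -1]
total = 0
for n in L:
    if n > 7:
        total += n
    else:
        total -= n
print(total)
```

n=5: not >7, total = 0-5 = -5
n=-3: not >7, total = (-5)-(-3) = -2
n=5: not >7, total = (-2)-5 = -7
n=6: not >7, total = (-7)-6 = -13
n=5: not >7, total = (-13)-5 = -18
n=14: >7, total = (-18)+14 = -4
n=-3: not >7, total = (-4)-(-3) = -1
n=7: not >7, total = (-1)-7 = -8
n=-1: not >7, total = (-8)-(-1) = -7

-7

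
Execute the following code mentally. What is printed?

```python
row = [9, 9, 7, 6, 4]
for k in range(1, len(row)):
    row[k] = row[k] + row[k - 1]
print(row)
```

[9, 18, 25, 31, 35]

k=1: row[1] = 9+9 = 18 → [9, 18, 7, 6, 4]
k=2: row[2] = 7+18 = 25 → [9, 18, 25, 6, 4]
k=3: row[3] = 6+25 = 31 → [9, 18, 25, 31, 4]
k=4: row[4] = 4+31 = 35 → [9, 18, 25, 31, 35]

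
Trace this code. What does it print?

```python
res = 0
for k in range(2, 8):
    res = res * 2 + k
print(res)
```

k=2: res = 0*2+2 = 2
k=3: res = 2*2+3 = 7
k=4: res = 7*2+4 = 18
k=5: res = 18*2+5 = 41
k=6: res = 41*2+6 = 88
k=7: res = 88*2+7 = 183

183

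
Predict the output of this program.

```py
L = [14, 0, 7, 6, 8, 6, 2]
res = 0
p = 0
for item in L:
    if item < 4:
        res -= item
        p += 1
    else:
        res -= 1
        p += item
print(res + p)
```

item=14: not <4, res = 0-1 = -1; p=14
item=0: <4, res = (-1)-0 = -1; p=15
item=7: not <4, res = (-1)-1 = -2; p=22
item=6: not <4, res = (-2)-1 = -3; p=28
item=8: not <4, res = (-3)-1 = -4; p=36
item=6: not <4, res = (-4)-1 = -5; p=42
item=2: <4, res = (-5)-2 = -7; p=43
res+p = (-7)+43 = 36

36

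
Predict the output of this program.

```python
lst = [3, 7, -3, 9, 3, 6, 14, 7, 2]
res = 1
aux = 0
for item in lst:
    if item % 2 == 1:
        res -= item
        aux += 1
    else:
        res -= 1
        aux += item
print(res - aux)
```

-56

item=3: odd, res = 1-3 = -2; aux=1
item=7: odd, res = (-2)-7 = -9; aux=2
item=-3: odd, res = (-9)-(-3) = -6; aux=3
item=9: odd, res = (-6)-9 = -15; aux=4
item=3: odd, res = (-15)-3 = -18; aux=5
item=6: not odd, res = (-18)-1 = -19; aux=11
item=14: not odd, res = (-19)-1 = -20; aux=25
item=7: odd, res = (-20)-7 = -27; aux=26
item=2: not odd, res = (-27)-1 = -28; aux=28
res-aux = (-28)-28 = -56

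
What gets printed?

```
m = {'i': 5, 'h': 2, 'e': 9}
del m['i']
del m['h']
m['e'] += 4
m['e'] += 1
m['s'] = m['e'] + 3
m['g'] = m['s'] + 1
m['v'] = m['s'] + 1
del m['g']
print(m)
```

del 'i' → {'h': 2, 'e': 9}
del 'h' → {'e': 9}
m['e'] = 9+4 = 13 → {'e': 13}
m['e'] = 13+1 = 14 → {'e': 14}
m['s'] = m['e']+3 = 17 → {'e': 14, 's': 17}
m['g'] = m['s']+1 = 18 → {'e': 14, 's': 17, 'g': 18}
m['v'] = m['s']+1 = 18 → {'e': 14, 's': 17, 'g': 18, 'v': 18}
del 'g' → {'e': 14, 's': 17, 'v': 18}

{'e': 14, 's': 17, 'v': 18}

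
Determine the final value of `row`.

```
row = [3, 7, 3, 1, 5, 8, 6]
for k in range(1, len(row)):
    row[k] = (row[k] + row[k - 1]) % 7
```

[3, 3, 6, 0, 5, 6, 5]

k=1: row[1] = (7+3)%7 = 3 → [3, 3, 3, 1, 5, 8, 6]
k=2: row[2] = (3+3)%7 = 6 → [3, 3, 6, 1, 5, 8, 6]
k=3: row[3] = (1+6)%7 = 0 → [3, 3, 6, 0, 5, 8, 6]
k=4: row[4] = (5+0)%7 = 5 → [3, 3, 6, 0, 5, 8, 6]
k=5: row[5] = (8+5)%7 = 6 → [3, 3, 6, 0, 5, 6, 6]
k=6: row[6] = (6+6)%7 = 5 → [3, 3, 6, 0, 5, 6, 5]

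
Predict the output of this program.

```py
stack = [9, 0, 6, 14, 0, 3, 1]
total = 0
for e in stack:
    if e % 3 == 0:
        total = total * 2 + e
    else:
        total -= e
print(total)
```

e=9: %3==0, total = 0*2+9 = 9
e=0: %3==0, total = 9*2+0 = 18
e=6: %3==0, total = 18*2+6 = 42
e=14: not %3==0, total = 42-14 = 28
e=0: %3==0, total = 28*2+0 = 56
e=3: %3==0, total = 56*2+3 = 115
e=1: not %3==0, total = 115-1 = 114

114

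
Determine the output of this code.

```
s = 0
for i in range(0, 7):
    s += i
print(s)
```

i=0: s = 0+0 = 0
i=1: s = 0+1 = 1
i=2: s = 1+2 = 3
i=3: s = 3+3 = 6
i=4: s = 6+4 = 10
i=5: s = 10+5 = 15
i=6: s = 15+6 = 21

21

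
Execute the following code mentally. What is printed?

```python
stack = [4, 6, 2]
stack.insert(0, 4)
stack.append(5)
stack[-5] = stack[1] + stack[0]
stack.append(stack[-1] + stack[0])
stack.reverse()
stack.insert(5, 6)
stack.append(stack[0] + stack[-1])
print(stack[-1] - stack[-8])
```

8

insert 4 at 0 → [4, 4, 6, 2]
append 5 → [4, 4, 6, 2, 5]
stack[-5] = stack[1]+stack[0] = 4+4 = 8 → [8, 4, 6, 2, 5]
append stack[-1]+stack[0] = 5+8 = 13 → [8, 4, 6, 2, 5, 13]
reverse → [13, 5, 2, 6, 4, 8]
insert 6 at 5 → [13, 5, 2, 6, 4, 6, 8]
append stack[0]+stack[-1] = 13+8 = 21 → [13, 5, 2, 6, 4, 6, 8, 21]
stack[-1]-stack[-8] = 21-13 = 8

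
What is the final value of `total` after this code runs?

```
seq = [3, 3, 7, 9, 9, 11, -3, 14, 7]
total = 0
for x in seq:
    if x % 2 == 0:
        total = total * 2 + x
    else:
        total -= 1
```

-1

x=3: not even, total = 0-1 = -1
x=3: not even, total = (-1)-1 = -2
x=7: not even, total = (-2)-1 = -3
x=9: not even, total = (-3)-1 = -4
x=9: not even, total = (-4)-1 = -5
x=11: not even, total = (-5)-1 = -6
x=-3: not even, total = (-6)-1 = -7
x=14: even, total = (-7)*2+14 = 0
x=7: not even, total = 0-1 = -1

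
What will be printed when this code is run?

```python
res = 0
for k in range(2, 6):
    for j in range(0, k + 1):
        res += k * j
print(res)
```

139

k=2,j=0: res = 0+0 = 0
k=2,j=1: res = 0+2 = 2
k=2,j=2: res = 2+4 = 6
k=3,j=0: res = 6+0 = 6
k=3,j=1: res = 6+3 = 9
k=3,j=2: res = 9+6 = 15
k=3,j=3: res = 15+9 = 24
k=4,j=0: res = 24+0 = 24
k=4,j=1: res = 24+4 = 28
k=4,j=2: res = 28+8 = 36
k=4,j=3: res = 36+12 = 48
k=4,j=4: res = 48+16 = 64
k=5,j=0: res = 64+0 = 64
k=5,j=1: res = 64+5 = 69
k=5,j=2: res = 69+10 = 79
k=5,j=3: res = 79+15 = 94
k=5,j=4: res = 94+20 = 114
k=5,j=5: res = 114+25 = 139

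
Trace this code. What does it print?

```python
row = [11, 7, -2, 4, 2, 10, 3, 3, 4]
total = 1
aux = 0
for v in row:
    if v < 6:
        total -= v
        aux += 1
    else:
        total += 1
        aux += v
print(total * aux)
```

v=11: not <6, total = 1+1 = 2; aux=11
v=7: not <6, total = 2+1 = 3; aux=18
v=-2: <6, total = 3-(-2) = 5; aux=19
v=4: <6, total = 5-4 = 1; aux=20
v=2: <6, total = 1-2 = -1; aux=21
v=10: not <6, total = (-1)+1 = 0; aux=31
v=3: <6, total = 0-3 = -3; aux=32
v=3: <6, total = (-3)-3 = -6; aux=33
v=4: <6, total = (-6)-4 = -10; aux=34
total*aux = (-10)*34 = -340

-340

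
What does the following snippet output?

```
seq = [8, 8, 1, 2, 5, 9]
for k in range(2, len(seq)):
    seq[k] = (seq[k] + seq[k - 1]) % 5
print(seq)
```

[8, 8, 4, 1, 1, 0]

k=2: seq[2] = (1+8)%5 = 4 → [8, 8, 4, 2, 5, 9]
k=3: seq[3] = (2+4)%5 = 1 → [8, 8, 4, 1, 5, 9]
k=4: seq[4] = (5+1)%5 = 1 → [8, 8, 4, 1, 1, 9]
k=5: seq[5] = (9+1)%5 = 0 → [8, 8, 4, 1, 1, 0]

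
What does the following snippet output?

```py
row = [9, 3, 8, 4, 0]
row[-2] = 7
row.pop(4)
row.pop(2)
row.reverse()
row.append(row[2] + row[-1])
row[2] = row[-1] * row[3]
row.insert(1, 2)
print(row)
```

row[-2] = 7 → [9, 3, 8, 7, 0]
pop(4) removes 0 → [9, 3, 8, 7]
pop(2) removes 8 → [9, 3, 7]
reverse → [7, 3, 9]
append row[2]+row[-1] = 9+9 = 18 → [7, 3, 9, 18]
row[2] = row[-1]*row[3] = 18*18 = 324 → [7, 3, 324, 18]
insert 2 at 1 → [7, 2, 3, 324, 18]

[7, 2, 3, 324, 18]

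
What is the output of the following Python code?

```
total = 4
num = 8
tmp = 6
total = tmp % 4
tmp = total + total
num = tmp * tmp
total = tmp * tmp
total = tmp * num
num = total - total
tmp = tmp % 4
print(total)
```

total = 6%4 = 2
tmp = 2+2 = 4
num = 4*4 = 16
total = 4*4 = 16
total = 4*16 = 64
num = 64-64 = 0
tmp = 4%4 = 0

64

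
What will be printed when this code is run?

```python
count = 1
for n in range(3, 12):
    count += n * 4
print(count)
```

253

n=3: count = 1+3*4 = 13
n=4: count = 13+4*4 = 29
n=5: count = 29+5*4 = 49
n=6: count = 49+6*4 = 73
n=7: count = 73+7*4 = 101
n=8: count = 101+8*4 = 133
n=9: count = 133+9*4 = 169
n=10: count = 169+10*4 = 209
n=11: count = 209+11*4 = 253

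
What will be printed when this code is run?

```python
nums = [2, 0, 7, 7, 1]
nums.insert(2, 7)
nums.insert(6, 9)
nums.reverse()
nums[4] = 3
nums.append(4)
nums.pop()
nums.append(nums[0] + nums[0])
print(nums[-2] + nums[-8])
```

11

insert 7 at 2 → [2, 0, 7, 7, 7, 1]
insert 9 at 6 → [2, 0, 7, 7, 7, 1, 9]
reverse → [9, 1, 7, 7, 7, 0, 2]
nums[4] = 3 → [9, 1, 7, 7, 3, 0, 2]
append 4 → [9, 1, 7, 7, 3, 0, 2, 4]
pop() removes 4 → [9, 1, 7, 7, 3, 0, 2]
append nums[0]+nums[0] = 9+9 = 18 → [9, 1, 7, 7, 3, 0, 2, 18]
nums[-2]+nums[-8] = 2+9 = 11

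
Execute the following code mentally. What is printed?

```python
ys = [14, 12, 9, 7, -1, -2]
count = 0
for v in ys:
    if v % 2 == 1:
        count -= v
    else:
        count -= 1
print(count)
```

v=14: not odd, count = 0-1 = -1
v=12: not odd, count = (-1)-1 = -2
v=9: odd, count = (-2)-9 = -11
v=7: odd, count = (-11)-7 = -18
v=-1: odd, count = (-18)-(-1) = -17
v=-2: not odd, count = (-17)-1 = -18

-18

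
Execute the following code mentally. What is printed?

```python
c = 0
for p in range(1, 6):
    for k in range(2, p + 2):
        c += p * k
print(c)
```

195

p=1,k=2: c = 0+2 = 2
p=2,k=2: c = 2+4 = 6
p=2,k=3: c = 6+6 = 12
p=3,k=2: c = 12+6 = 18
p=3,k=3: c = 18+9 = 27
p=3,k=4: c = 27+12 = 39
p=4,k=2: c = 39+8 = 47
p=4,k=3: c = 47+12 = 59
p=4,k=4: c = 59+16 = 75
p=4,k=5: c = 75+20 = 95
p=5,k=2: c = 95+10 = 105
p=5,k=3: c = 105+15 = 120
p=5,k=4: c = 120+20 = 140
p=5,k=5: c = 140+25 = 165
p=5,k=6: c = 165+30 = 195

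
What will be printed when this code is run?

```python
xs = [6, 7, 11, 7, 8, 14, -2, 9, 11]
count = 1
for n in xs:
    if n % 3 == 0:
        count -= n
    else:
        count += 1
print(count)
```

-7

n=6: %3==0, count = 1-6 = -5
n=7: not %3==0, count = (-5)+1 = -4
n=11: not %3==0, count = (-4)+1 = -3
n=7: not %3==0, count = (-3)+1 = -2
n=8: not %3==0, count = (-2)+1 = -1
n=14: not %3==0, count = (-1)+1 = 0
n=-2: not %3==0, count = 0+1 = 1
n=9: %3==0, count = 1-9 = -8
n=11: not %3==0, count = (-8)+1 = -7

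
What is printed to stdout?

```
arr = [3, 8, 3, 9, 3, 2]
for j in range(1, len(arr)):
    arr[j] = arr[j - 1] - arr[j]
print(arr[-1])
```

j=1: arr[1] = 3-8 = -5 → [3, -5, 3, 9, 3, 2]
j=2: arr[2] = (-5)-3 = -8 → [3, -5, -8, 9, 3, 2]
j=3: arr[3] = (-8)-9 = -17 → [3, -5, -8, -17, 3, 2]
j=4: arr[4] = (-17)-3 = -20 → [3, -5, -8, -17, -20, 2]
j=5: arr[5] = (-20)-2 = -22 → [3, -5, -8, -17, -20, -22]

-22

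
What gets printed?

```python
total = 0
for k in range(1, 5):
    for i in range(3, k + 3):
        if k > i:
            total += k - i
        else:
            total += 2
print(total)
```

k=1,i=3: not 1>3, total = 0+2 = 2
k=2,i=3: not 2>3, total = 2+2 = 4
k=2,i=4: not 2>4, total = 4+2 = 6
k=3,i=3: not 3>3, total = 6+2 = 8
k=3,i=4: not 3>4, total = 8+2 = 10
k=3,i=5: not 3>5, total = 10+2 = 12
k=4,i=3: 4>3, total = 12+1 = 13
k=4,i=4: not 4>4, total = 13+2 = 15
k=4,i=5: not 4>5, total = 15+2 = 17
k=4,i=6: not 4>6, total = 17+2 = 19

19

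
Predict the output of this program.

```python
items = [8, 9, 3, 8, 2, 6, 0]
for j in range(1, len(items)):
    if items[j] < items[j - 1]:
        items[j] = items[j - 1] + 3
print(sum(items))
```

j=1: 9>=8, unchanged → [8, 9, 3, 8, 2, 6, 0]
j=2: 3<9, items[2] = 9+3 = 12 → [8, 9, 12, 8, 2, 6, 0]
j=3: 8<12, items[3] = 12+3 = 15 → [8, 9, 12, 15, 2, 6, 0]
j=4: 2<15, items[4] = 15+3 = 18 → [8, 9, 12, 15, 18, 6, 0]
j=5: 6<18, items[5] = 18+3 = 21 → [8, 9, 12, 15, 18, 21, 0]
j=6: 0<21, items[6] = 21+3 = 24 → [8, 9, 12, 15, 18, 21, 24]
sum = 107

107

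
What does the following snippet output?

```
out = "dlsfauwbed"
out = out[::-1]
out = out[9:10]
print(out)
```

d

reverse → 'debwuafsld'
slice [9:10] → 'd'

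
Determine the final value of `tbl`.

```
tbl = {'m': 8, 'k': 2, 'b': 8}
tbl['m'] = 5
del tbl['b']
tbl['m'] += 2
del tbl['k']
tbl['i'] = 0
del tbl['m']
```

tbl['m'] = 5 → {'m': 5, 'k': 2, 'b': 8}
del 'b' → {'m': 5, 'k': 2}
tbl['m'] = 5+2 = 7 → {'m': 7, 'k': 2}
del 'k' → {'m': 7}
tbl['i'] = 0 → {'m': 7, 'i': 0}
del 'm' → {'i': 0}

{'i': 0}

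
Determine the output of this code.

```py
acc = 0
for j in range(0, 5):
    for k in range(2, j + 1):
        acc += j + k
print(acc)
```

36

j=2,k=2: acc = 0+4 = 4
j=3,k=2: acc = 4+5 = 9
j=3,k=3: acc = 9+6 = 15
j=4,k=2: acc = 15+6 = 21
j=4,k=3: acc = 21+7 = 28
j=4,k=4: acc = 28+8 = 36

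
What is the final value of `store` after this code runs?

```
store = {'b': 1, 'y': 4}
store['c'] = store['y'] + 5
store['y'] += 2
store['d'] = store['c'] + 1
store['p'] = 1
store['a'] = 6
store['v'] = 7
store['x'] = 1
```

{'b': 1, 'y': 6, 'c': 9, 'd': 10, 'p': 1, 'a': 6, 'v': 7, 'x': 1}

store['c'] = store['y']+5 = 9 → {'b': 1, 'y': 4, 'c': 9}
store['y'] = 4+2 = 6 → {'b': 1, 'y': 6, 'c': 9}
store['d'] = store['c']+1 = 10 → {'b': 1, 'y': 6, 'c': 9, 'd': 10}
store['p'] = 1 → {'b': 1, 'y': 6, 'c': 9, 'd': 10, 'p': 1}
store['a'] = 6 → {'b': 1, 'y': 6, 'c': 9, 'd': 10, 'p': 1, 'a': 6}
store['v'] = 7 → {'b': 1, 'y': 6, 'c': 9, 'd': 10, 'p': 1, 'a': 6, 'v': 7}
store['x'] = 1 → {'b': 1, 'y': 6, 'c': 9, 'd': 10, 'p': 1, 'a': 6, 'v': 7, 'x': 1}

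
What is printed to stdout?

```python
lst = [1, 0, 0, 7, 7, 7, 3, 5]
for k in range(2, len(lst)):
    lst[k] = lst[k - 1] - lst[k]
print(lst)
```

[1, 0, 0, -7, -14, -21, -24, -29]

k=2: lst[2] = 0-0 = 0 → [1, 0, 0, 7, 7, 7, 3, 5]
k=3: lst[3] = 0-7 = -7 → [1, 0, 0, -7, 7, 7, 3, 5]
k=4: lst[4] = (-7)-7 = -14 → [1, 0, 0, -7, -14, 7, 3, 5]
k=5: lst[5] = (-14)-7 = -21 → [1, 0, 0, -7, -14, -21, 3, 5]
k=6: lst[6] = (-21)-3 = -24 → [1, 0, 0, -7, -14, -21, -24, 5]
k=7: lst[7] = (-24)-5 = -29 → [1, 0, 0, -7, -14, -21, -24, -29]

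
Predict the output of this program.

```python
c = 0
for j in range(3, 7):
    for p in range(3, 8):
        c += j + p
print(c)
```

190

j=3,p=3: c = 0+6 = 6
j=3,p=4: c = 6+7 = 13
j=3,p=5: c = 13+8 = 21
j=3,p=6: c = 21+9 = 30
j=3,p=7: c = 30+10 = 40
j=4,p=3: c = 40+7 = 47
j=4,p=4: c = 47+8 = 55
j=4,p=5: c = 55+9 = 64
j=4,p=6: c = 64+10 = 74
j=4,p=7: c = 74+11 = 85
j=5,p=3: c = 85+8 = 93
j=5,p=4: c = 93+9 = 102
j=5,p=5: c = 102+10 = 112
j=5,p=6: c = 112+11 = 123
j=5,p=7: c = 123+12 = 135
j=6,p=3: c = 135+9 = 144
j=6,p=4: c = 144+10 = 154
j=6,p=5: c = 154+11 = 165
j=6,p=6: c = 165+12 = 177
j=6,p=7: c = 177+13 = 190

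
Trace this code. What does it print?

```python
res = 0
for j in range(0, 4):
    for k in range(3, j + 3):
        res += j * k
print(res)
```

53

j=1,k=3: res = 0+3 = 3
j=2,k=3: res = 3+6 = 9
j=2,k=4: res = 9+8 = 17
j=3,k=3: res = 17+9 = 26
j=3,k=4: res = 26+12 = 38
j=3,k=5: res = 38+15 = 53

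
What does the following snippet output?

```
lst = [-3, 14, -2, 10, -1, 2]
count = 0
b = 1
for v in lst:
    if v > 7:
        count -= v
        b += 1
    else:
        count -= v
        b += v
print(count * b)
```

v=-3: not >7, count = 0-(-3) = 3; b=-2
v=14: >7, count = 3-14 = -11; b=-1
v=-2: not >7, count = (-11)-(-2) = -9; b=-3
v=10: >7, count = (-9)-10 = -19; b=-2
v=-1: not >7, count = (-19)-(-1) = -18; b=-3
v=2: not >7, count = (-18)-2 = -20; b=-1
count*b = (-20)*(-1) = 20

20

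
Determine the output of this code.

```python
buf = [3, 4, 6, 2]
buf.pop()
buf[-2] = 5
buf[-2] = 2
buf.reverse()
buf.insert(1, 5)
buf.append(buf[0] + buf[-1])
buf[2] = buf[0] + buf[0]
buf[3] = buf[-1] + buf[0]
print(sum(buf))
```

pop() removes 2 → [3, 4, 6]
buf[-2] = 5 → [3, 5, 6]
buf[-2] = 2 → [3, 2, 6]
reverse → [6, 2, 3]
insert 5 at 1 → [6, 5, 2, 3]
append buf[0]+buf[-1] = 6+3 = 9 → [6, 5, 2, 3, 9]
buf[2] = buf[0]+buf[0] = 6+6 = 12 → [6, 5, 12, 3, 9]
buf[3] = buf[-1]+buf[0] = 9+6 = 15 → [6, 5, 12, 15, 9]
sum = 47

47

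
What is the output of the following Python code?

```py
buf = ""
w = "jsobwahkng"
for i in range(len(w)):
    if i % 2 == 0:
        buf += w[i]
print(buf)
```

i=0: add 'j' → 'j'
i=1: skip
i=2: add 'o' → 'jo'
i=3: skip
i=4: add 'w' → 'jow'
i=5: skip
i=6: add 'h' → 'jowh'
i=7: skip
i=8: add 'n' → 'jowhn'
i=9: skip

jowhn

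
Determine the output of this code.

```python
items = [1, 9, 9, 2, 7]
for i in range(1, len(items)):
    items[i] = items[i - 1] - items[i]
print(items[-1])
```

i=1: items[1] = 1-9 = -8 → [1, -8, 9, 2, 7]
i=2: items[2] = (-8)-9 = -17 → [1, -8, -17, 2, 7]
i=3: items[3] = (-17)-2 = -19 → [1, -8, -17, -19, 7]
i=4: items[4] = (-19)-7 = -26 → [1, -8, -17, -19, -26]

-26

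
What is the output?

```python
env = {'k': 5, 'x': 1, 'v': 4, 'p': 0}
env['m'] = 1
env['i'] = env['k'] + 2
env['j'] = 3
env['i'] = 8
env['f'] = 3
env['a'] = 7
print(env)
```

{'k': 5, 'x': 1, 'v': 4, 'p': 0, 'm': 1, 'i': 8, 'j': 3, 'f': 3, 'a': 7}

env['m'] = 1 → {'k': 5, 'x': 1, 'v': 4, 'p': 0, 'm': 1}
env['i'] = env['k']+2 = 7 → {'k': 5, 'x': 1, 'v': 4, 'p': 0, 'm': 1, 'i': 7}
env['j'] = 3 → {'k': 5, 'x': 1, 'v': 4, 'p': 0, 'm': 1, 'i': 7, 'j': 3}
env['i'] = 8 → {'k': 5, 'x': 1, 'v': 4, 'p': 0, 'm': 1, 'i': 8, 'j': 3}
env['f'] = 3 → {'k': 5, 'x': 1, 'v': 4, 'p': 0, 'm': 1, 'i': 8, 'j': 3, 'f': 3}
env['a'] = 7 → {'k': 5, 'x': 1, 'v': 4, 'p': 0, 'm': 1, 'i': 8, 'j': 3, 'f': 3, 'a': 7}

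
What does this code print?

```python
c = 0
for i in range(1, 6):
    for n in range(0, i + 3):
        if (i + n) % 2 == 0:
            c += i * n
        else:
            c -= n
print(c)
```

i=1,n=0: odd sum, c = 0-0 = 0
i=1,n=1: even sum, c = 0+1 = 1
i=1,n=2: odd sum, c = 1-2 = -1
i=1,n=3: even sum, c = (-1)+3 = 2
i=2,n=0: even sum, c = 2+0 = 2
i=2,n=1: odd sum, c = 2-1 = 1
i=2,n=2: even sum, c = 1+4 = 5
i=2,n=3: odd sum, c = 5-3 = 2
i=2,n=4: even sum, c = 2+8 = 10
i=3,n=0: odd sum, c = 10-0 = 10
i=3,n=1: even sum, c = 10+3 = 13
i=3,n=2: odd sum, c = 13-2 = 11
i=3,n=3: even sum, c = 11+9 = 20
i=3,n=4: odd sum, c = 20-4 = 16
i=3,n=5: even sum, c = 16+15 = 31
i=4,n=0: even sum, c = 31+0 = 31
i=4,n=1: odd sum, c = 31-1 = 30
i=4,n=2: even sum, c = 30+8 = 38
i=4,n=3: odd sum, c = 38-3 = 35
i=4,n=4: even sum, c = 35+16 = 51
i=4,n=5: odd sum, c = 51-5 = 46
i=4,n=6: even sum, c = 46+24 = 70
i=5,n=0: odd sum, c = 70-0 = 70
i=5,n=1: even sum, c = 70+5 = 75
i=5,n=2: odd sum, c = 75-2 = 73
i=5,n=3: even sum, c = 73+15 = 88
i=5,n=4: odd sum, c = 88-4 = 84
i=5,n=5: even sum, c = 84+25 = 109
i=5,n=6: odd sum, c = 109-6 = 103
i=5,n=7: even sum, c = 103+35 = 138

138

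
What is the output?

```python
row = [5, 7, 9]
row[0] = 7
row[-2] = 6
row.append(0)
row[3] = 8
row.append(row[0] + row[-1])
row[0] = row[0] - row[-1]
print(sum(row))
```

30

row[0] = 7 → [7, 7, 9]
row[-2] = 6 → [7, 6, 9]
append 0 → [7, 6, 9, 0]
row[3] = 8 → [7, 6, 9, 8]
append row[0]+row[-1] = 7+8 = 15 → [7, 6, 9, 8, 15]
row[0] = row[0]-row[-1] = 7-15 = -8 → [-8, 6, 9, 8, 15]
sum = 30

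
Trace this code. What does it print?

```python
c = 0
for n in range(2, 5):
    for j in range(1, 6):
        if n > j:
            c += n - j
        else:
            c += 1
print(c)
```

19

n=2,j=1: 2>1, c = 0+1 = 1
n=2,j=2: not 2>2, c = 1+1 = 2
n=2,j=3: not 2>3, c = 2+1 = 3
n=2,j=4: not 2>4, c = 3+1 = 4
n=2,j=5: not 2>5, c = 4+1 = 5
n=3,j=1: 3>1, c = 5+2 = 7
n=3,j=2: 3>2, c = 7+1 = 8
n=3,j=3: not 3>3, c = 8+1 = 9
n=3,j=4: not 3>4, c = 9+1 = 10
n=3,j=5: not 3>5, c = 10+1 = 11
n=4,j=1: 4>1, c = 11+3 = 14
n=4,j=2: 4>2, c = 14+2 = 16
n=4,j=3: 4>3, c = 16+1 = 17
n=4,j=4: not 4>4, c = 17+1 = 18
n=4,j=5: not 4>5, c = 18+1 = 19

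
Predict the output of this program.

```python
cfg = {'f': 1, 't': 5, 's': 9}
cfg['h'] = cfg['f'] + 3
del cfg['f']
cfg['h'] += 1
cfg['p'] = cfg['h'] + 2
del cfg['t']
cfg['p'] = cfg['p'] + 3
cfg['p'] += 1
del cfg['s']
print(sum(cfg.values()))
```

cfg['h'] = cfg['f']+3 = 4 → {'f': 1, 't': 5, 's': 9, 'h': 4}
del 'f' → {'t': 5, 's': 9, 'h': 4}
cfg['h'] = 4+1 = 5 → {'t': 5, 's': 9, 'h': 5}
cfg['p'] = cfg['h']+2 = 7 → {'t': 5, 's': 9, 'h': 5, 'p': 7}
del 't' → {'s': 9, 'h': 5, 'p': 7}
cfg['p'] = cfg['p']+3 = 10 → {'s': 9, 'h': 5, 'p': 10}
cfg['p'] = 10+1 = 11 → {'s': 9, 'h': 5, 'p': 11}
del 's' → {'h': 5, 'p': 11}
sum of values = 16

16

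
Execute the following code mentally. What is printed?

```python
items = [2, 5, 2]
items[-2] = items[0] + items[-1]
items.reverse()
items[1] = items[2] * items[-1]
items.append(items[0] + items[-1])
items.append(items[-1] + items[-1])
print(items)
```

items[-2] = items[0]+items[-1] = 2+2 = 4 → [2, 4, 2]
reverse → [2, 4, 2]
items[1] = items[2]*items[-1] = 2*2 = 4 → [2, 4, 2]
append items[0]+items[-1] = 2+2 = 4 → [2, 4, 2, 4]
append items[-1]+items[-1] = 4+4 = 8 → [2, 4, 2, 4, 8]

[2, 4, 2, 4, 8]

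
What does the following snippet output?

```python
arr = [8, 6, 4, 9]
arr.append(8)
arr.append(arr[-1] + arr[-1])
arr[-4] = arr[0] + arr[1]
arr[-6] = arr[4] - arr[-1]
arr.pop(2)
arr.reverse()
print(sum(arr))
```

31

append 8 → [8, 6, 4, 9, 8]
append arr[-1]+arr[-1] = 8+8 = 16 → [8, 6, 4, 9, 8, 16]
arr[-4] = arr[0]+arr[1] = 8+6 = 14 → [8, 6, 14, 9, 8, 16]
arr[-6] = arr[4]-arr[-1] = 8-16 = -8 → [-8, 6, 14, 9, 8, 16]
pop(2) removes 14 → [-8, 6, 9, 8, 16]
reverse → [16, 8, 9, 6, -8]
sum = 31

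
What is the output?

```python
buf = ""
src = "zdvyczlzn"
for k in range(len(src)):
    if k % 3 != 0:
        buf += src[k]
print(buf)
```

k=0: skip
k=1: add 'd' → 'd'
k=2: add 'v' → 'dv'
k=3: skip
k=4: add 'c' → 'dvc'
k=5: add 'z' → 'dvcz'
k=6: skip
k=7: add 'z' → 'dvczz'
k=8: add 'n' → 'dvczzn'

dvczzn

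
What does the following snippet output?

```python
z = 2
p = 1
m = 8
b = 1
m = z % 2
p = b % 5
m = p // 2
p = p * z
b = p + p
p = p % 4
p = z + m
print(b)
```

4

m = 2%2 = 0
p = 1%5 = 1
m = 1//2 = 0
p = 1*2 = 2
b = 2+2 = 4
p = 2%4 = 2
p = 2+0 = 2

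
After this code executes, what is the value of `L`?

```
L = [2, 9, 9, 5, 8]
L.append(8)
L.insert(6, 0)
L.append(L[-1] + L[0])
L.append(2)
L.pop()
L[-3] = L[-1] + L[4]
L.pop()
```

[2, 9, 9, 5, 8, 10, 0]

append 8 → [2, 9, 9, 5, 8, 8]
insert 0 at 6 → [2, 9, 9, 5, 8, 8, 0]
append L[-1]+L[0] = 0+2 = 2 → [2, 9, 9, 5, 8, 8, 0, 2]
append 2 → [2, 9, 9, 5, 8, 8, 0, 2, 2]
pop() removes 2 → [2, 9, 9, 5, 8, 8, 0, 2]
L[-3] = L[-1]+L[4] = 2+8 = 10 → [2, 9, 9, 5, 8, 10, 0, 2]
pop() removes 2 → [2, 9, 9, 5, 8, 10, 0]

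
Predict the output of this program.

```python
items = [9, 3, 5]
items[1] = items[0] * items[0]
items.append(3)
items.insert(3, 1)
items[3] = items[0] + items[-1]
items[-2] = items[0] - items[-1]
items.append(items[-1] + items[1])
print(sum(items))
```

items[1] = items[0]*items[0] = 9*9 = 81 → [9, 81, 5]
append 3 → [9, 81, 5, 3]
insert 1 at 3 → [9, 81, 5, 1, 3]
items[3] = items[0]+items[-1] = 9+3 = 12 → [9, 81, 5, 12, 3]
items[-2] = items[0]-items[-1] = 9-3 = 6 → [9, 81, 5, 6, 3]
append items[-1]+items[1] = 3+81 = 84 → [9, 81, 5, 6, 3, 84]
sum = 188

188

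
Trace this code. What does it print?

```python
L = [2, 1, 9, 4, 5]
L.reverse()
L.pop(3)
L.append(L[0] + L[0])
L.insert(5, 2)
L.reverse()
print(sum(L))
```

reverse → [5, 4, 9, 1, 2]
pop(3) removes 1 → [5, 4, 9, 2]
append L[0]+L[0] = 5+5 = 10 → [5, 4, 9, 2, 10]
insert 2 at 5 → [5, 4, 9, 2, 10, 2]
reverse → [2, 10, 2, 9, 4, 5]
sum = 32

32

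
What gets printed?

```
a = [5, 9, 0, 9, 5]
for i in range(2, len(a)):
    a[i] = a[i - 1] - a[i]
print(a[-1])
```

-5

i=2: a[2] = 9-0 = 9 → [5, 9, 9, 9, 5]
i=3: a[3] = 9-9 = 0 → [5, 9, 9, 0, 5]
i=4: a[4] = 0-5 = -5 → [5, 9, 9, 0, -5]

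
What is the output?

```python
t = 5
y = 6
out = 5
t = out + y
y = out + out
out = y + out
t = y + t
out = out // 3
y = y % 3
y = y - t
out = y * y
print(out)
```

t = 5+6 = 11
y = 5+5 = 10
out = 10+5 = 15
t = 10+11 = 21
out = 15//3 = 5
y = 10%3 = 1
y = 1-21 = -20
out = (-20)*(-20) = 400

400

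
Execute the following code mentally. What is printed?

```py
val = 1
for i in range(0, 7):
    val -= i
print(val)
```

i=0: val = 1-0 = 1
i=1: val = 1-1 = 0
i=2: val = 0-2 = -2
i=3: val = (-2)-3 = -5
i=4: val = (-5)-4 = -9
i=5: val = (-9)-5 = -14
i=6: val = (-14)-6 = -20

-20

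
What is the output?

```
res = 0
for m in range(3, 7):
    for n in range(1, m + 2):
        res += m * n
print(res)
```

363

m=3,n=1: res = 0+3 = 3
m=3,n=2: res = 3+6 = 9
m=3,n=3: res = 9+9 = 18
m=3,n=4: res = 18+12 = 30
m=4,n=1: res = 30+4 = 34
m=4,n=2: res = 34+8 = 42
m=4,n=3: res = 42+12 = 54
m=4,n=4: res = 54+16 = 70
m=4,n=5: res = 70+20 = 90
m=5,n=1: res = 90+5 = 95
m=5,n=2: res = 95+10 = 105
m=5,n=3: res = 105+15 = 120
m=5,n=4: res = 120+20 = 140
m=5,n=5: res = 140+25 = 165
m=5,n=6: res = 165+30 = 195
m=6,n=1: res = 195+6 = 201
m=6,n=2: res = 201+12 = 213
m=6,n=3: res = 213+18 = 231
m=6,n=4: res = 231+24 = 255
m=6,n=5: res = 255+30 = 285
m=6,n=6: res = 285+36 = 321
m=6,n=7: res = 321+42 = 363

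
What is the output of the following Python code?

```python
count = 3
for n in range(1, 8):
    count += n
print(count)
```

n=1: count = 3+1 = 4
n=2: count = 4+2 = 6
n=3: count = 6+3 = 9
n=4: count = 9+4 = 13
n=5: count = 13+5 = 18
n=6: count = 18+6 = 24
n=7: count = 24+7 = 31

31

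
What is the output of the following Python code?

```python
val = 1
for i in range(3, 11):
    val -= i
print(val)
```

i=3: val = 1-3 = -2
i=4: val = (-2)-4 = -6
i=5: val = (-6)-5 = -11
i=6: val = (-11)-6 = -17
i=7: val = (-17)-7 = -24
i=8: val = (-24)-8 = -32
i=9: val = (-32)-9 = -41
i=10: val = (-41)-10 = -51

-51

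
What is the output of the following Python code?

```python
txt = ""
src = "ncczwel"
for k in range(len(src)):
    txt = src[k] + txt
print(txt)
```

lewzccn

k=0: prepend 'n' → 'n'
k=1: prepend 'c' → 'cn'
k=2: prepend 'c' → 'ccn'
k=3: prepend 'z' → 'zccn'
k=4: prepend 'w' → 'wzccn'
k=5: prepend 'e' → 'ewzccn'
k=6: prepend 'l' → 'lewzccn'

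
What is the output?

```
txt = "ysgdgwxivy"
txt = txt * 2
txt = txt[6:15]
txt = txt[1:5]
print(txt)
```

repeat ×2 → 'ysgdgwxivyysgdgwxivy'
slice [6:15] → 'xivyysgdg'
slice [1:5] → 'ivyy'

ivyy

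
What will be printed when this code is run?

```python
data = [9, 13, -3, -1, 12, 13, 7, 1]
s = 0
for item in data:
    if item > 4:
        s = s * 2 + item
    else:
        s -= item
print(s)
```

360

item=9: >4, s = 0*2+9 = 9
item=13: >4, s = 9*2+13 = 31
item=-3: not >4, s = 31-(-3) = 34
item=-1: not >4, s = 34-(-1) = 35
item=12: >4, s = 35*2+12 = 82
item=13: >4, s = 82*2+13 = 177
item=7: >4, s = 177*2+7 = 361
item=1: not >4, s = 361-1 = 360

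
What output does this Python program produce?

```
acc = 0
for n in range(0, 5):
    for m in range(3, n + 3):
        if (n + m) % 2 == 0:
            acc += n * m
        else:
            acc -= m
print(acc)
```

n=1,m=3: even sum, acc = 0+3 = 3
n=2,m=3: odd sum, acc = 3-3 = 0
n=2,m=4: even sum, acc = 0+8 = 8
n=3,m=3: even sum, acc = 8+9 = 17
n=3,m=4: odd sum, acc = 17-4 = 13
n=3,m=5: even sum, acc = 13+15 = 28
n=4,m=3: odd sum, acc = 28-3 = 25
n=4,m=4: even sum, acc = 25+16 = 41
n=4,m=5: odd sum, acc = 41-5 = 36
n=4,m=6: even sum, acc = 36+24 = 60

60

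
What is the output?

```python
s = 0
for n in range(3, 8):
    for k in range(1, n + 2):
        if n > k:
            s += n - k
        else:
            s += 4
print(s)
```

n=3,k=1: 3>1, s = 0+2 = 2
n=3,k=2: 3>2, s = 2+1 = 3
n=3,k=3: not 3>3, s = 3+4 = 7
n=3,k=4: not 3>4, s = 7+4 = 11
n=4,k=1: 4>1, s = 11+3 = 14
n=4,k=2: 4>2, s = 14+2 = 16
n=4,k=3: 4>3, s = 16+1 = 17
n=4,k=4: not 4>4, s = 17+4 = 21
n=4,k=5: not 4>5, s = 21+4 = 25
n=5,k=1: 5>1, s = 25+4 = 29
n=5,k=2: 5>2, s = 29+3 = 32
n=5,k=3: 5>3, s = 32+2 = 34
n=5,k=4: 5>4, s = 34+1 = 35
n=5,k=5: not 5>5, s = 35+4 = 39
n=5,k=6: not 5>6, s = 39+4 = 43
n=6,k=1: 6>1, s = 43+5 = 48
n=6,k=2: 6>2, s = 48+4 = 52
n=6,k=3: 6>3, s = 52+3 = 55
n=6,k=4: 6>4, s = 55+2 = 57
n=6,k=5: 6>5, s = 57+1 = 58
n=6,k=6: not 6>6, s = 58+4 = 62
n=6,k=7: not 6>7, s = 62+4 = 66
n=7,k=1: 7>1, s = 66+6 = 72
n=7,k=2: 7>2, s = 72+5 = 77
n=7,k=3: 7>3, s = 77+4 = 81
n=7,k=4: 7>4, s = 81+3 = 84
n=7,k=5: 7>5, s = 84+2 = 86
n=7,k=6: 7>6, s = 86+1 = 87
n=7,k=7: not 7>7, s = 87+4 = 91
n=7,k=8: not 7>8, s = 91+4 = 95

95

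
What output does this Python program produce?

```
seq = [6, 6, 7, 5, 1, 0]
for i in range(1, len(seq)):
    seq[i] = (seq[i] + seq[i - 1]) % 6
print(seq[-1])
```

1

i=1: seq[1] = (6+6)%6 = 0 → [6, 0, 7, 5, 1, 0]
i=2: seq[2] = (7+0)%6 = 1 → [6, 0, 1, 5, 1, 0]
i=3: seq[3] = (5+1)%6 = 0 → [6, 0, 1, 0, 1, 0]
i=4: seq[4] = (1+0)%6 = 1 → [6, 0, 1, 0, 1, 0]
i=5: seq[5] = (0+1)%6 = 1 → [6, 0, 1, 0, 1, 1]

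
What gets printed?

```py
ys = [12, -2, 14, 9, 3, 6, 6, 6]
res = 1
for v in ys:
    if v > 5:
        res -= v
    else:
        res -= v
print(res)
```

-53

v=12: >5, res = 1-12 = -11
v=-2: not >5, res = (-11)-(-2) = -9
v=14: >5, res = (-9)-14 = -23
v=9: >5, res = (-23)-9 = -32
v=3: not >5, res = (-32)-3 = -35
v=6: >5, res = (-35)-6 = -41
v=6: >5, res = (-41)-6 = -47
v=6: >5, res = (-47)-6 = -53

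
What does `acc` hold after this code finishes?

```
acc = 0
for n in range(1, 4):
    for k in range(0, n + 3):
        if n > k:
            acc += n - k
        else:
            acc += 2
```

28

n=1,k=0: 1>0, acc = 0+1 = 1
n=1,k=1: not 1>1, acc = 1+2 = 3
n=1,k=2: not 1>2, acc = 3+2 = 5
n=1,k=3: not 1>3, acc = 5+2 = 7
n=2,k=0: 2>0, acc = 7+2 = 9
n=2,k=1: 2>1, acc = 9+1 = 10
n=2,k=2: not 2>2, acc = 10+2 = 12
n=2,k=3: not 2>3, acc = 12+2 = 14
n=2,k=4: not 2>4, acc = 14+2 = 16
n=3,k=0: 3>0, acc = 16+3 = 19
n=3,k=1: 3>1, acc = 19+2 = 21
n=3,k=2: 3>2, acc = 21+1 = 22
n=3,k=3: not 3>3, acc = 22+2 = 24
n=3,k=4: not 3>4, acc = 24+2 = 26
n=3,k=5: not 3>5, acc = 26+2 = 28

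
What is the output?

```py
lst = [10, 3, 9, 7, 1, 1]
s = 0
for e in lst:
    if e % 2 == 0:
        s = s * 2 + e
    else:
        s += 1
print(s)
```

15

e=10: even, s = 0*2+10 = 10
e=3: not even, s = 10+1 = 11
e=9: not even, s = 11+1 = 12
e=7: not even, s = 12+1 = 13
e=1: not even, s = 13+1 = 14
e=1: not even, s = 14+1 = 15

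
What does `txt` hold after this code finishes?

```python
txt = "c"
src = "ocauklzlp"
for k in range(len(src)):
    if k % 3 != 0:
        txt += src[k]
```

'ccakllp'

k=0: skip
k=1: add 'c' → 'cc'
k=2: add 'a' → 'cca'
k=3: skip
k=4: add 'k' → 'ccak'
k=5: add 'l' → 'ccakl'
k=6: skip
k=7: add 'l' → 'ccakll'
k=8: add 'p' → 'ccakllp'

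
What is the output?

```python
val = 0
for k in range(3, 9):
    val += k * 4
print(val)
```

132

k=3: val = 0+3*4 = 12
k=4: val = 12+4*4 = 28
k=5: val = 28+5*4 = 48
k=6: val = 48+6*4 = 72
k=7: val = 72+7*4 = 100
k=8: val = 100+8*4 = 132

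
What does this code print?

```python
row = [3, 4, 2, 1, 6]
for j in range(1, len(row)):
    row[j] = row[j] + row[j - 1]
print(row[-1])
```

16

j=1: row[1] = 4+3 = 7 → [3, 7, 2, 1, 6]
j=2: row[2] = 2+7 = 9 → [3, 7, 9, 1, 6]
j=3: row[3] = 1+9 = 10 → [3, 7, 9, 10, 6]
j=4: row[4] = 6+10 = 16 → [3, 7, 9, 10, 16]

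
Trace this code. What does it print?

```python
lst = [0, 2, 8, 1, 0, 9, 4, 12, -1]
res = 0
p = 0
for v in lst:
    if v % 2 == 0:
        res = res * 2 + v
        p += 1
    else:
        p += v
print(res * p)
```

1740

v=0: even, res = 0*2+0 = 0; p=1
v=2: even, res = 0*2+2 = 2; p=2
v=8: even, res = 2*2+8 = 12; p=3
v=1: not even; p=4
v=0: even, res = 12*2+0 = 24; p=5
v=9: not even; p=14
v=4: even, res = 24*2+4 = 52; p=15
v=12: even, res = 52*2+12 = 116; p=16
v=-1: not even; p=15
res*p = 116*15 = 1740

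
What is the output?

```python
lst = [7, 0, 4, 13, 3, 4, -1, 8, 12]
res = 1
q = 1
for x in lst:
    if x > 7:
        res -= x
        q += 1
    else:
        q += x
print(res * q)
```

-672

x=7: not >7; q=8
x=0: not >7; q=8
x=4: not >7; q=12
x=13: >7, res = 1-13 = -12; q=13
x=3: not >7; q=16
x=4: not >7; q=20
x=-1: not >7; q=19
x=8: >7, res = (-12)-8 = -20; q=20
x=12: >7, res = (-20)-12 = -32; q=21
res*q = (-32)*21 = -672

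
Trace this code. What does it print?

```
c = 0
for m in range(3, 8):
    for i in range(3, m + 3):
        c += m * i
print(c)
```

725

m=3,i=3: c = 0+9 = 9
m=3,i=4: c = 9+12 = 21
m=3,i=5: c = 21+15 = 36
m=4,i=3: c = 36+12 = 48
m=4,i=4: c = 48+16 = 64
m=4,i=5: c = 64+20 = 84
m=4,i=6: c = 84+24 = 108
m=5,i=3: c = 108+15 = 123
m=5,i=4: c = 123+20 = 143
m=5,i=5: c = 143+25 = 168
m=5,i=6: c = 168+30 = 198
m=5,i=7: c = 198+35 = 233
m=6,i=3: c = 233+18 = 251
m=6,i=4: c = 251+24 = 275
m=6,i=5: c = 275+30 = 305
m=6,i=6: c = 305+36 = 341
m=6,i=7: c = 341+42 = 383
m=6,i=8: c = 383+48 = 431
m=7,i=3: c = 431+21 = 452
m=7,i=4: c = 452+28 = 480
m=7,i=5: c = 480+35 = 515
m=7,i=6: c = 515+42 = 557
m=7,i=7: c = 557+49 = 606
m=7,i=8: c = 606+56 = 662
m=7,i=9: c = 662+63 = 725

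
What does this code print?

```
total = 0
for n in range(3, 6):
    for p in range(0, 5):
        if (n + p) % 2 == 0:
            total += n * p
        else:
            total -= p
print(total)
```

n=3,p=0: odd sum, total = 0-0 = 0
n=3,p=1: even sum, total = 0+3 = 3
n=3,p=2: odd sum, total = 3-2 = 1
n=3,p=3: even sum, total = 1+9 = 10
n=3,p=4: odd sum, total = 10-4 = 6
n=4,p=0: even sum, total = 6+0 = 6
n=4,p=1: odd sum, total = 6-1 = 5
n=4,p=2: even sum, total = 5+8 = 13
n=4,p=3: odd sum, total = 13-3 = 10
n=4,p=4: even sum, total = 10+16 = 26
n=5,p=0: odd sum, total = 26-0 = 26
n=5,p=1: even sum, total = 26+5 = 31
n=5,p=2: odd sum, total = 31-2 = 29
n=5,p=3: even sum, total = 29+15 = 44
n=5,p=4: odd sum, total = 44-4 = 40

40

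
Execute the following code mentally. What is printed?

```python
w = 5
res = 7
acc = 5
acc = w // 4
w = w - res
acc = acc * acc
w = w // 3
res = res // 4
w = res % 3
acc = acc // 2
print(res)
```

1

acc = 5//4 = 1
w = 5-7 = -2
acc = 1*1 = 1
w = (-2)//3 = -1
res = 7//4 = 1
w = 1%3 = 1
acc = 1//2 = 0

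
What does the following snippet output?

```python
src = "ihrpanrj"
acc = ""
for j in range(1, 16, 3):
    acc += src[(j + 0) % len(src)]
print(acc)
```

hajrn

j=1: add src[1]='h' → 'h'
j=4: add src[4]='a' → 'ha'
j=7: add src[7]='j' → 'haj'
j=10: add src[2]='r' → 'hajr'
j=13: add src[5]='n' → 'hajrn'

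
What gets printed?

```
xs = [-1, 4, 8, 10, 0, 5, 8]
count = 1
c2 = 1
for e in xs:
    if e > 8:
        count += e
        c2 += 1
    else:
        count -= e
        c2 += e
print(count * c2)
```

-338

e=-1: not >8, count = 1-(-1) = 2; c2=0
e=4: not >8, count = 2-4 = -2; c2=4
e=8: not >8, count = (-2)-8 = -10; c2=12
e=10: >8, count = (-10)+10 = 0; c2=13
e=0: not >8, count = 0-0 = 0; c2=13
e=5: not >8, count = 0-5 = -5; c2=18
e=8: not >8, count = (-5)-8 = -13; c2=26
count*c2 = (-13)*26 = -338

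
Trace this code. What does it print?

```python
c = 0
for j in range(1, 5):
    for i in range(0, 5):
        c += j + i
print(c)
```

90

j=1,i=0: c = 0+1 = 1
j=1,i=1: c = 1+2 = 3
j=1,i=2: c = 3+3 = 6
j=1,i=3: c = 6+4 = 10
j=1,i=4: c = 10+5 = 15
j=2,i=0: c = 15+2 = 17
j=2,i=1: c = 17+3 = 20
j=2,i=2: c = 20+4 = 24
j=2,i=3: c = 24+5 = 29
j=2,i=4: c = 29+6 = 35
j=3,i=0: c = 35+3 = 38
j=3,i=1: c = 38+4 = 42
j=3,i=2: c = 42+5 = 47
j=3,i=3: c = 47+6 = 53
j=3,i=4: c = 53+7 = 60
j=4,i=0: c = 60+4 = 64
j=4,i=1: c = 64+5 = 69
j=4,i=2: c = 69+6 = 75
j=4,i=3: c = 75+7 = 82
j=4,i=4: c = 82+8 = 90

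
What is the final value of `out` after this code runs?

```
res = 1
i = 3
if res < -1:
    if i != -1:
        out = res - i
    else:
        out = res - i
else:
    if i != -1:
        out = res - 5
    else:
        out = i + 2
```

-4

res=1, i=3
res < -1 is False; i != -1 is True
→ out = res - 5 = -4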